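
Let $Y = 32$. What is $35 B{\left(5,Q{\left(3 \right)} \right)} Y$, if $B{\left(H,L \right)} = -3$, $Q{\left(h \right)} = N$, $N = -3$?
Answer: $-3360$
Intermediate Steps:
$Q{\left(h \right)} = -3$
$35 B{\left(5,Q{\left(3 \right)} \right)} Y = 35 \left(-3\right) 32 = \left(-105\right) 32 = -3360$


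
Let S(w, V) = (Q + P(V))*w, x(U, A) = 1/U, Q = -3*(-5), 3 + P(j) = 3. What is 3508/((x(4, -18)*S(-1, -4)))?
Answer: -14032/15 ≈ -935.47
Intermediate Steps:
P(j) = 0 (P(j) = -3 + 3 = 0)
Q = 15
S(w, V) = 15*w (S(w, V) = (15 + 0)*w = 15*w)
3508/((x(4, -18)*S(-1, -4))) = 3508/(((15*(-1))/4)) = 3508/(((1/4)*(-15))) = 3508/(-15/4) = 3508*(-4/15) = -14032/15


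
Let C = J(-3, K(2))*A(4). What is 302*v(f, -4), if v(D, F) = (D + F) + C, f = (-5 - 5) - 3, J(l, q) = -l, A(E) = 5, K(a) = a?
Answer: -604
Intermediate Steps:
f = -13 (f = -10 - 3 = -13)
C = 15 (C = -1*(-3)*5 = 3*5 = 15)
v(D, F) = 15 + D + F (v(D, F) = (D + F) + 15 = 15 + D + F)
302*v(f, -4) = 302*(15 - 13 - 4) = 302*(-2) = -604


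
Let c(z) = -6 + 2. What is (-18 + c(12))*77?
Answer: -1694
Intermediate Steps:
c(z) = -4
(-18 + c(12))*77 = (-18 - 4)*77 = -22*77 = -1694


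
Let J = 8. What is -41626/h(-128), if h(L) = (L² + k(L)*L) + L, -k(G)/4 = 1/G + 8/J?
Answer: -20813/8382 ≈ -2.4831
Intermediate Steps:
k(G) = -4 - 4/G (k(G) = -4*(1/G + 8/8) = -4*(1/G + 8*(⅛)) = -4*(1/G + 1) = -4*(1 + 1/G) = -4 - 4/G)
h(L) = L + L² + L*(-4 - 4/L) (h(L) = (L² + (-4 - 4/L)*L) + L = (L² + L*(-4 - 4/L)) + L = L + L² + L*(-4 - 4/L))
-41626/h(-128) = -41626/(-4 - 128*(-3 - 128)) = -41626/(-4 - 128*(-131)) = -41626/(-4 + 16768) = -41626/16764 = -41626*1/16764 = -20813/8382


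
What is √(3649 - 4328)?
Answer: I*√679 ≈ 26.058*I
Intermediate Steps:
√(3649 - 4328) = √(-679) = I*√679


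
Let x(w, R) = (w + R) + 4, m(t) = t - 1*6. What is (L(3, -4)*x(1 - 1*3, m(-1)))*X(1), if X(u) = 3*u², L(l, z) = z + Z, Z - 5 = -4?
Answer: 45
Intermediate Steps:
Z = 1 (Z = 5 - 4 = 1)
m(t) = -6 + t (m(t) = t - 6 = -6 + t)
L(l, z) = 1 + z (L(l, z) = z + 1 = 1 + z)
x(w, R) = 4 + R + w (x(w, R) = (R + w) + 4 = 4 + R + w)
(L(3, -4)*x(1 - 1*3, m(-1)))*X(1) = ((1 - 4)*(4 + (-6 - 1) + (1 - 1*3)))*(3*1²) = (-3*(4 - 7 + (1 - 3)))*(3*1) = -3*(4 - 7 - 2)*3 = -3*(-5)*3 = 15*3 = 45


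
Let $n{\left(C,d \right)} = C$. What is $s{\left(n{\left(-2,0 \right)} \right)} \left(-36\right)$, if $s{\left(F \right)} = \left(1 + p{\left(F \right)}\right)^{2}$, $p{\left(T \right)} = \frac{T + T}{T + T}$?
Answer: $-144$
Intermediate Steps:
$p{\left(T \right)} = 1$ ($p{\left(T \right)} = \frac{2 T}{2 T} = 2 T \frac{1}{2 T} = 1$)
$s{\left(F \right)} = 4$ ($s{\left(F \right)} = \left(1 + 1\right)^{2} = 2^{2} = 4$)
$s{\left(n{\left(-2,0 \right)} \right)} \left(-36\right) = 4 \left(-36\right) = -144$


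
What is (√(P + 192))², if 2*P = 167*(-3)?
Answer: -117/2 ≈ -58.500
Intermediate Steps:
P = -501/2 (P = (167*(-3))/2 = (½)*(-501) = -501/2 ≈ -250.50)
(√(P + 192))² = (√(-501/2 + 192))² = (√(-117/2))² = (3*I*√26/2)² = -117/2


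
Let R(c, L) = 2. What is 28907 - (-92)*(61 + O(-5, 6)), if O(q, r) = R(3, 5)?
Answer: 34703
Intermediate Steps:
O(q, r) = 2
28907 - (-92)*(61 + O(-5, 6)) = 28907 - (-92)*(61 + 2) = 28907 - (-92)*63 = 28907 - 1*(-5796) = 28907 + 5796 = 34703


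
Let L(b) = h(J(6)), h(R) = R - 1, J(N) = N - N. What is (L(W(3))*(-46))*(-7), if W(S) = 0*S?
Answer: -322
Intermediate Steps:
J(N) = 0
W(S) = 0
h(R) = -1 + R
L(b) = -1 (L(b) = -1 + 0 = -1)
(L(W(3))*(-46))*(-7) = -1*(-46)*(-7) = 46*(-7) = -322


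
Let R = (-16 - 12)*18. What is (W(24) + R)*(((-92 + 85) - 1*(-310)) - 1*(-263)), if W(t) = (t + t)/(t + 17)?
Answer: -11668656/41 ≈ -2.8460e+5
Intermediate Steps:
R = -504 (R = -28*18 = -504)
W(t) = 2*t/(17 + t) (W(t) = (2*t)/(17 + t) = 2*t/(17 + t))
(W(24) + R)*(((-92 + 85) - 1*(-310)) - 1*(-263)) = (2*24/(17 + 24) - 504)*(((-92 + 85) - 1*(-310)) - 1*(-263)) = (2*24/41 - 504)*((-7 + 310) + 263) = (2*24*(1/41) - 504)*(303 + 263) = (48/41 - 504)*566 = -20616/41*566 = -11668656/41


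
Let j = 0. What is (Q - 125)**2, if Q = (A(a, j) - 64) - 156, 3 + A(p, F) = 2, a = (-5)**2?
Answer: 119716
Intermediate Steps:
a = 25
A(p, F) = -1 (A(p, F) = -3 + 2 = -1)
Q = -221 (Q = (-1 - 64) - 156 = -65 - 156 = -221)
(Q - 125)**2 = (-221 - 125)**2 = (-346)**2 = 119716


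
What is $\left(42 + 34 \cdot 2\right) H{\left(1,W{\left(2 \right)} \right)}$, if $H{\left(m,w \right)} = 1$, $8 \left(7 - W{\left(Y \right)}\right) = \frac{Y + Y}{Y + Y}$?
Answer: $110$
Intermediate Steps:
$W{\left(Y \right)} = \frac{55}{8}$ ($W{\left(Y \right)} = 7 - \frac{\left(Y + Y\right) \frac{1}{Y + Y}}{8} = 7 - \frac{2 Y \frac{1}{2 Y}}{8} = 7 - \frac{1}{8} = \frac{55}{8}$)
$\left(42 + 34 \cdot 2\right) H{\left(1,W{\left(2 \right)} \right)} = \left(42 + 34 \cdot 2\right) 1 = \left(42 + 68\right) 1 = 110 \cdot 1 = 110$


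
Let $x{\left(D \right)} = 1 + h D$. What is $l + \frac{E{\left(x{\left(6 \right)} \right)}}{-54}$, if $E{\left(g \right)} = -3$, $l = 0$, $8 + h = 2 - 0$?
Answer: $\frac{1}{18} \approx 0.055556$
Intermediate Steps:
$h = -6$ ($h = -8 + \left(2 - 0\right) = -8 + \left(2 + 0\right) = -8 + 2 = -6$)
$x{\left(D \right)} = 1 - 6 D$
$l + \frac{E{\left(x{\left(6 \right)} \right)}}{-54} = 0 - \frac{3}{-54} = 0 - - \frac{1}{18} = 0 + \frac{1}{18} = \frac{1}{18}$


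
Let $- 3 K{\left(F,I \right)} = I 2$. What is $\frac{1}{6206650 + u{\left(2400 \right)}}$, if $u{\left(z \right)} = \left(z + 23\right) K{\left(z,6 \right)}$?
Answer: $\frac{1}{6196958} \approx 1.6137 \cdot 10^{-7}$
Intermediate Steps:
$K{\left(F,I \right)} = - \frac{2 I}{3}$ ($K{\left(F,I \right)} = - \frac{I 2}{3} = - \frac{2 I}{3}$)
$u{\left(z \right)} = -92 - 4 z$ ($u{\left(z \right)} = \left(z + 23\right) \left(\left(- \frac{2}{3}\right) 6\right) = \left(23 + z\right) \left(-4\right) = -92 - 4 z$)
$\frac{1}{6206650 + u{\left(2400 \right)}} = \frac{1}{6206650 - 9692} = \frac{1}{6196958}$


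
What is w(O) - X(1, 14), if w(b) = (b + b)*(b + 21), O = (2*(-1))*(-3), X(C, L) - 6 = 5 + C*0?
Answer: 313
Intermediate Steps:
X(C, L) = 11 (X(C, L) = 6 + (5 + C*0) = 6 + (5 + 0) = 6 + 5 = 11)
O = 6 (O = -2*(-3) = 6)
w(b) = 2*b*(21 + b) (w(b) = (2*b)*(21 + b) = 2*b*(21 + b))
w(O) - X(1, 14) = 2*6*(21 + 6) - 1*11 = 2*6*27 - 11 = 324 - 11 = 313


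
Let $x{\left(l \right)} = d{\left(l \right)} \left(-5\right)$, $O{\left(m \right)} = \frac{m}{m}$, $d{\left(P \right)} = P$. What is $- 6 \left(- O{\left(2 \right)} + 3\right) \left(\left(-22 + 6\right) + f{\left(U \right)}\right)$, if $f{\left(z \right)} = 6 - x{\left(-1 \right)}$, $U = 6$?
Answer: $180$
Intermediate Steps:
$O{\left(m \right)} = 1$
$x{\left(l \right)} = - 5 l$ ($x{\left(l \right)} = l \left(-5\right) = - 5 l$)
$f{\left(z \right)} = 1$ ($f{\left(z \right)} = 6 - \left(-5\right) \left(-1\right) = 6 - 5 = 1$)
$- 6 \left(- O{\left(2 \right)} + 3\right) \left(\left(-22 + 6\right) + f{\left(U \right)}\right) = - 6 \left(\left(-1\right) 1 + 3\right) \left(\left(-22 + 6\right) + 1\right) = - 6 \left(-1 + 3\right) \left(-16 + 1\right) = \left(-6\right) 2 \left(-15\right) = \left(-12\right) \left(-15\right) = 180$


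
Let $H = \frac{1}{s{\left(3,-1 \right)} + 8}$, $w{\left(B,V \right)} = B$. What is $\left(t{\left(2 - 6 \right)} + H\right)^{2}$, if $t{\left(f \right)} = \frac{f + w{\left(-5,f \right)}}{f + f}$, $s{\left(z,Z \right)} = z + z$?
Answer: $\frac{4489}{3136} \approx 1.4314$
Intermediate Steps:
$s{\left(z,Z \right)} = 2 z$
$t{\left(f \right)} = \frac{-5 + f}{2 f}$ ($t{\left(f \right)} = \frac{f - 5}{f + f} = \frac{-5 + f}{2 f}$)
$H = \frac{1}{14}$ ($H = \frac{1}{2 \cdot 3 + 8} = \frac{1}{6 + 8} = \frac{1}{14} \approx 0.071429$)
$\left(t{\left(2 - 6 \right)} + H\right)^{2} = \left(\frac{-5 + \left(2 - 6\right)}{2 \left(2 - 6\right)} + \frac{1}{14}\right)^{2} = \left(\frac{-5 - 4}{2 \left(-4\right)} + \frac{1}{14}\right)^{2} = \left(\frac{1}{2} \left(- \frac{1}{4}\right) \left(-9\right) + \frac{1}{14}\right)^{2} = \left(\frac{9}{8} + \frac{1}{14}\right)^{2} = \left(\frac{67}{56}\right)^{2} = \frac{4489}{3136}$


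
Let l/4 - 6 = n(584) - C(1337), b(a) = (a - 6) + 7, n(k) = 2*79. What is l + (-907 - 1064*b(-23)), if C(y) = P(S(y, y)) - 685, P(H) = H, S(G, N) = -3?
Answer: 25909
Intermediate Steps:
n(k) = 158
C(y) = -688 (C(y) = -3 - 685 = -688)
b(a) = 1 + a (b(a) = (-6 + a) + 7 = 1 + a)
l = 3408 (l = 24 + 4*(158 - 1*(-688)) = 24 + 4*(158 + 688) = 24 + 4*846 = 24 + 3384 = 3408)
l + (-907 - 1064*b(-23)) = 3408 + (-907 - 1064*(1 - 23)) = 3408 + (-907 - 1064*(-22)) = 3408 + (-907 + 23408) = 3408 + 22501 = 25909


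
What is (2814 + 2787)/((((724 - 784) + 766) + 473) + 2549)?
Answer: 5601/3728 ≈ 1.5024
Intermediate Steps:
(2814 + 2787)/((((724 - 784) + 766) + 473) + 2549) = 5601/(((-60 + 766) + 473) + 2549) = 5601/((706 + 473) + 2549) = 5601/(1179 + 2549) = 5601/3728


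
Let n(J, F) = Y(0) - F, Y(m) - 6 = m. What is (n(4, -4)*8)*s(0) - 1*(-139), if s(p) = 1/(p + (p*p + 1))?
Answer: 219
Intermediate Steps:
Y(m) = 6 + m
n(J, F) = 6 - F (n(J, F) = (6 + 0) - F = 6 - F)
s(p) = 1/(1 + p + p²) (s(p) = 1/(p + (p² + 1)) = 1/(p + (1 + p²)) = 1/(1 + p + p²))
(n(4, -4)*8)*s(0) - 1*(-139) = ((6 - 1*(-4))*8)/(1 + 0 + 0²) - 1*(-139) = ((6 + 4)*8)/(1 + 0 + 0) + 139 = (10*8)/1 + 139 = 80*1 + 139 = 80 + 139 = 219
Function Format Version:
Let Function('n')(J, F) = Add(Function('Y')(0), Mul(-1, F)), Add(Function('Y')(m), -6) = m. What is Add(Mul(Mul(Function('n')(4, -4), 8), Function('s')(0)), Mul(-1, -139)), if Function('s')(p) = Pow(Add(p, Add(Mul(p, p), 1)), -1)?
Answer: 219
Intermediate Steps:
Function('Y')(m) = Add(6, m)
Function('n')(J, F) = Add(6, Mul(-1, F)) (Function('n')(J, F) = Add(Add(6, 0), Mul(-1, F)) = Add(6, Mul(-1, F)))
Function('s')(p) = Pow(Add(1, p, Pow(p, 2)), -1) (Function('s')(p) = Pow(Add(p, Add(Pow(p, 2), 1)), -1) = Pow(Add(p, Add(1, Pow(p, 2))), -1) = Pow(Add(1, p, Pow(p, 2)), -1))
Add(Mul(Mul(Function('n')(4, -4), 8), Function('s')(0)), Mul(-1, -139)) = Add(Mul(Mul(Add(6, Mul(-1, -4)), 8), Pow(Add(1, 0, Pow(0, 2)), -1)), Mul(-1, -139)) = Add(Mul(Mul(Add(6, 4), 8), Pow(Add(1, 0, 0), -1)), 139) = Add(Mul(Mul(10, 8), Pow(1, -1)), 139) = Add(Mul(80, 1), 139) = Add(80, 139) = 219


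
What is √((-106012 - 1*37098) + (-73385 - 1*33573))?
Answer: 2*I*√62517 ≈ 500.07*I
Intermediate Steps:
√((-106012 - 1*37098) + (-73385 - 1*33573)) = √((-106012 - 37098) + (-73385 - 33573)) = √(-143110 - 106958) = √(-250068) = 2*I*√62517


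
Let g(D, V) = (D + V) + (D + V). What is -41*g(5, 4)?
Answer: -738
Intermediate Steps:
g(D, V) = 2*D + 2*V
-41*g(5, 4) = -41*(2*5 + 2*4) = -41*(10 + 8) = -41*18 = -738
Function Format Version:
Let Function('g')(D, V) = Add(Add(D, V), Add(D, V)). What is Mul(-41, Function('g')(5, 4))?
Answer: -738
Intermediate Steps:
Function('g')(D, V) = Add(Mul(2, D), Mul(2, V))
Mul(-41, Function('g')(5, 4)) = Mul(-41, Add(Mul(2, 5), Mul(2, 4))) = Mul(-41, Add(10, 8)) = Mul(-41, 18) = -738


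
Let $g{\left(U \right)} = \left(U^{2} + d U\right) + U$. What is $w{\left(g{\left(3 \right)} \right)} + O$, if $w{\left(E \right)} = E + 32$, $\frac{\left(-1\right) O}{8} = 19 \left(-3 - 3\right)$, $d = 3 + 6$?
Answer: $983$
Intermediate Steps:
$d = 9$
$O = 912$ ($O = - 8 \cdot 19 \left(-3 - 3\right) = - 8 \cdot 19 \left(-6\right) = \left(-8\right) \left(-114\right) = 912$)
$g{\left(U \right)} = U^{2} + 10 U$ ($g{\left(U \right)} = \left(U^{2} + 9 U\right) + U = U^{2} + 10 U$)
$w{\left(E \right)} = 32 + E$
$w{\left(g{\left(3 \right)} \right)} + O = \left(32 + 3 \left(10 + 3\right)\right) + 912 = \left(32 + 3 \cdot 13\right) + 912 = \left(32 + 39\right) + 912 = 71 + 912 = 983$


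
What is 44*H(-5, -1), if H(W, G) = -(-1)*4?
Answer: 176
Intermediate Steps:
H(W, G) = 4 (H(W, G) = -1*(-4) = 4)
44*H(-5, -1) = 44*4 = 176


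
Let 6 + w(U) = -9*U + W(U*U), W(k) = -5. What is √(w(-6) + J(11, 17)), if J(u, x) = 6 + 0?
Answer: 7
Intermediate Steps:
J(u, x) = 6
w(U) = -11 - 9*U (w(U) = -6 + (-9*U - 5) = -6 + (-5 - 9*U) = -11 - 9*U)
√(w(-6) + J(11, 17)) = √((-11 - 9*(-6)) + 6) = √((-11 + 54) + 6) = √(43 + 6) = √49 = 7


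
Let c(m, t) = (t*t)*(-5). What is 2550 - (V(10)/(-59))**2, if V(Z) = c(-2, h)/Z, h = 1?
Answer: 35506199/13924 ≈ 2550.0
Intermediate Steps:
c(m, t) = -5*t**2 (c(m, t) = t**2*(-5) = -5*t**2)
V(Z) = -5/Z (V(Z) = (-5*1**2)/Z = (-5*1)/Z = -5/Z)
2550 - (V(10)/(-59))**2 = 2550 - (-5/10/(-59))**2 = 2550 - (-5*1/10*(-1/59))**2 = 2550 - (-1/2*(-1/59))**2 = 2550 - (1/118)**2 = 2550 - 1*1/13924 = 2550 - 1/13924 = 35506199/13924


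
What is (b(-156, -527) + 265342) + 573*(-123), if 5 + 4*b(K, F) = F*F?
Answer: 264294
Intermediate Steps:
b(K, F) = -5/4 + F**2/4 (b(K, F) = -5/4 + (F*F)/4 = -5/4 + F**2/4)
(b(-156, -527) + 265342) + 573*(-123) = ((-5/4 + (1/4)*(-527)**2) + 265342) + 573*(-123) = ((-5/4 + (1/4)*277729) + 265342) - 70479 = ((-5/4 + 277729/4) + 265342) - 70479 = (69431 + 265342) - 70479 = 334773 - 70479 = 264294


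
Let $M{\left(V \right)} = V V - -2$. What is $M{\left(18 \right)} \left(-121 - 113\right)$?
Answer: $-76284$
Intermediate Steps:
$M{\left(V \right)} = 2 + V^{2}$ ($M{\left(V \right)} = V^{2} + \left(-5 + 7\right) = V^{2} + 2 = 2 + V^{2}$)
$M{\left(18 \right)} \left(-121 - 113\right) = \left(2 + 18^{2}\right) \left(-121 - 113\right) = \left(2 + 324\right) \left(-234\right) = 326 \left(-234\right) = -76284$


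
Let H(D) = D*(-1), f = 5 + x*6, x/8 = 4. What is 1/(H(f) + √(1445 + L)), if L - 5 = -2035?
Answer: -197/39394 - 3*I*√65/39394 ≈ -0.0050008 - 0.00061397*I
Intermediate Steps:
L = -2030 (L = 5 - 2035 = -2030)
x = 32 (x = 8*4 = 32)
f = 197 (f = 5 + 32*6 = 5 + 192 = 197)
H(D) = -D
1/(H(f) + √(1445 + L)) = 1/(-1*197 + √(1445 - 2030)) = 1/(-197 + √(-585)) = 1/(-197 + 3*I*√65)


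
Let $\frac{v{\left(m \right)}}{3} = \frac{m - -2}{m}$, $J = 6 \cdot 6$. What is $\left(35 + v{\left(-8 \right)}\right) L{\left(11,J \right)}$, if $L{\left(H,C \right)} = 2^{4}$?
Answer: $596$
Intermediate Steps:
$J = 36$
$v{\left(m \right)} = \frac{3 \left(2 + m\right)}{m}$ ($v{\left(m \right)} = 3 \frac{m - -2}{m} = 3 \frac{m + 2}{m} = 3 \frac{2 + m}{m} = \frac{3 \left(2 + m\right)}{m}$)
$L{\left(H,C \right)} = 16$
$\left(35 + v{\left(-8 \right)}\right) L{\left(11,J \right)} = \left(35 + \left(3 + \frac{6}{-8}\right)\right) 16 = \left(35 + \left(3 + 6 \left(- \frac{1}{8}\right)\right)\right) 16 = \left(35 + \left(3 - \frac{3}{4}\right)\right) 16 = \left(35 + \frac{9}{4}\right) 16 = \frac{149}{4} \cdot 16 = 596$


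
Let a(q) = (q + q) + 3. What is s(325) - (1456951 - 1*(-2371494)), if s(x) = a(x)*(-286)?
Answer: -4015203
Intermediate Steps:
a(q) = 3 + 2*q (a(q) = 2*q + 3 = 3 + 2*q)
s(x) = -858 - 572*x (s(x) = (3 + 2*x)*(-286) = -858 - 572*x)
s(325) - (1456951 - 1*(-2371494)) = (-858 - 572*325) - (1456951 - 1*(-2371494)) = (-858 - 185900) - (1456951 + 2371494) = -186758 - 1*3828445 = -186758 - 3828445 = -4015203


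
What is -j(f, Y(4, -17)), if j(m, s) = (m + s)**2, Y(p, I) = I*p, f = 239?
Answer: -29241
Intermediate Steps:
-j(f, Y(4, -17)) = -(239 - 17*4)**2 = -(239 - 68)**2 = -1*171**2 = -1*29241 = -29241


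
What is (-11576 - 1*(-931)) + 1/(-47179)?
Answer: -502220456/47179 ≈ -10645.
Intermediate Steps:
(-11576 - 1*(-931)) + 1/(-47179) = (-11576 + 931) - 1/47179 = -10645 - 1/47179 = -502220456/47179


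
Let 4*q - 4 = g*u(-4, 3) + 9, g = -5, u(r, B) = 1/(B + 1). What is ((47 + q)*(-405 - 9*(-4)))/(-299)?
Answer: 294831/4784 ≈ 61.629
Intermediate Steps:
u(r, B) = 1/(1 + B)
q = 47/16 (q = 1 + (-5/(1 + 3) + 9)/4 = 1 + (-5/4 + 9)/4 = 1 + (¼)*(31/4) = 1 + 31/16 = 47/16 ≈ 2.9375)
((47 + q)*(-405 - 9*(-4)))/(-299) = ((47 + 47/16)*(-405 - 9*(-4)))/(-299) = (799*(-405 + 36)/16)*(-1/299) = ((799/16)*(-369))*(-1/299) = -294831/16*(-1/299) = 294831/4784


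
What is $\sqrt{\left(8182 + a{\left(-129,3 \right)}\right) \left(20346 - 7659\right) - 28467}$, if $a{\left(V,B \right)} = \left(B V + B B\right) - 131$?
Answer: $2 \sqrt{24329721} \approx 9865.0$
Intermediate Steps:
$a{\left(V,B \right)} = -131 + B^{2} + B V$ ($a{\left(V,B \right)} = \left(B V + B^{2}\right) - 131 = \left(B^{2} + B V\right) - 131 = -131 + B^{2} + B V$)
$\sqrt{\left(8182 + a{\left(-129,3 \right)}\right) \left(20346 - 7659\right) - 28467} = \sqrt{\left(8182 + \left(-131 + 3^{2} + 3 \left(-129\right)\right)\right) \left(20346 - 7659\right) - 28467} = \sqrt{\left(8182 - 509\right) \left(20346 - 7659\right) - 28467} = \sqrt{\left(8182 - 509\right) 12687 - 28467} = \sqrt{7673 \cdot 12687 - 28467} = \sqrt{97347351 - 28467} = \sqrt{97318884} = 2 \sqrt{24329721}$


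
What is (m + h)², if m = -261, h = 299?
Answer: 1444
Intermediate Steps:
(m + h)² = (-261 + 299)² = 38² = 1444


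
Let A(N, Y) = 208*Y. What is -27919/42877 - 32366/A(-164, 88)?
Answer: -949393179/392410304 ≈ -2.4194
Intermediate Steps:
-27919/42877 - 32366/A(-164, 88) = -27919/42877 - 32366/(208*88) = -27919*1/42877 - 32366/18304 = -27919/42877 - 32366*1/18304 = -27919/42877 - 16183/9152 = -949393179/392410304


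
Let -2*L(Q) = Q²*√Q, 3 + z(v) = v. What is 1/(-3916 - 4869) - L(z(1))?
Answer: -1/8785 + 2*I*√2 ≈ -0.00011383 + 2.8284*I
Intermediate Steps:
z(v) = -3 + v
L(Q) = -Q^(5/2)/2 (L(Q) = -Q²*√Q/2 = -Q^(5/2)/2)
1/(-3916 - 4869) - L(z(1)) = 1/(-3916 - 4869) - (-1)*(-3 + 1)^(5/2)/2 = 1/(-8785) - (-1)*(-2)^(5/2)/2 = -1/8785 - (-1)*4*I*√2/2 = -1/8785 - (-2)*I*√2 = -1/8785 + 2*I*√2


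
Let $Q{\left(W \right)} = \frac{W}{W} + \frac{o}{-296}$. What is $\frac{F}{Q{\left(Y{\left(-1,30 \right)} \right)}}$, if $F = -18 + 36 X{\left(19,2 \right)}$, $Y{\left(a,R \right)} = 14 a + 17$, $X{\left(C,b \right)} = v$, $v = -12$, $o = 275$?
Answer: $- \frac{44400}{7} \approx -6342.9$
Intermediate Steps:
$X{\left(C,b \right)} = -12$
$Y{\left(a,R \right)} = 17 + 14 a$
$F = -450$ ($F = -18 + 36 \left(-12\right) = -18 - 432 = -450$)
$Q{\left(W \right)} = \frac{21}{296}$ ($Q{\left(W \right)} = \frac{W}{W} + \frac{275}{-296} = 1 + 275 \left(- \frac{1}{296}\right) = 1 - \frac{275}{296} = \frac{21}{296}$)
$\frac{F}{Q{\left(Y{\left(-1,30 \right)} \right)}} = - \frac{450}{\frac{21}{296}} = \left(-450\right) \frac{296}{21} = - \frac{44400}{7}$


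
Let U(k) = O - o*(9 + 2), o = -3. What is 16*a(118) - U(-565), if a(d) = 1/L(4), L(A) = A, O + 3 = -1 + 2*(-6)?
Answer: -13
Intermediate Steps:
O = -16 (O = -3 + (-1 + 2*(-6)) = -3 + (-1 - 12) = -3 - 13 = -16)
U(k) = 17 (U(k) = -16 - (-3)*(9 + 2) = -16 - (-3)*11 = -16 - 1*(-33) = -16 + 33 = 17)
a(d) = ¼ (a(d) = 1/4 = ¼)
16*a(118) - U(-565) = 16*(¼) - 1*17 = 4 - 17 = -13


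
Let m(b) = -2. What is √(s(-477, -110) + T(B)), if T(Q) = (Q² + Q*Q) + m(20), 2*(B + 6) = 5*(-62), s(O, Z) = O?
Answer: 3*√5707 ≈ 226.63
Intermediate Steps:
B = -161 (B = -6 + (5*(-62))/2 = -6 + (½)*(-310) = -6 - 155 = -161)
T(Q) = -2 + 2*Q² (T(Q) = (Q² + Q*Q) - 2 = (Q² + Q²) - 2 = 2*Q² - 2 = -2 + 2*Q²)
√(s(-477, -110) + T(B)) = √(-477 + (-2 + 2*(-161)²)) = √(-477 + (-2 + 2*25921)) = √(-477 + (-2 + 51842)) = √(-477 + 51840) = √51363 = 3*√5707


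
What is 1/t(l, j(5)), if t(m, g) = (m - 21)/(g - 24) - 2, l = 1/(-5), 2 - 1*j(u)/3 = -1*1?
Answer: -75/44 ≈ -1.7045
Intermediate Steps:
j(u) = 9 (j(u) = 6 - (-3) = 6 - 3*(-1) = 6 + 3 = 9)
l = -1/5 ≈ -0.20000
t(m, g) = -2 + (-21 + m)/(-24 + g) (t(m, g) = (-21 + m)/(-24 + g) - 2 = -2 + (-21 + m)/(-24 + g))
1/t(l, j(5)) = 1/((27 - 1/5 - 2*9)/(-24 + 9)) = 1/((27 - 1/5 - 18)/(-15)) = 1/(-1/15*44/5) = 1/(-44/75) = -75/44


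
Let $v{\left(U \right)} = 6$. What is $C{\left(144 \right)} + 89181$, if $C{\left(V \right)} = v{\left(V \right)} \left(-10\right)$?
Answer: $89121$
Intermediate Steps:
$C{\left(V \right)} = -60$ ($C{\left(V \right)} = 6 \left(-10\right) = -60$)
$C{\left(144 \right)} + 89181 = -60 + 89181 = 89121$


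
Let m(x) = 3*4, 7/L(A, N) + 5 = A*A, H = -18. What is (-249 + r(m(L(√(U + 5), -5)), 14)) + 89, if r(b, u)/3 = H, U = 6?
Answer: -214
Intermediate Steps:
L(A, N) = 7/(-5 + A²) (L(A, N) = 7/(-5 + A*A) = 7/(-5 + A²))
m(x) = 12
r(b, u) = -54 (r(b, u) = 3*(-18) = -54)
(-249 + r(m(L(√(U + 5), -5)), 14)) + 89 = (-249 - 54) + 89 = -303 + 89 = -214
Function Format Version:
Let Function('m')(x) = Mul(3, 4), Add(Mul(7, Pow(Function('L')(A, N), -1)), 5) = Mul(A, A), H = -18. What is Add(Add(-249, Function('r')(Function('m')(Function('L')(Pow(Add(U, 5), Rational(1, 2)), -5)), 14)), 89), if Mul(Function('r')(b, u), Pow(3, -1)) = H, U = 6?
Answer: -214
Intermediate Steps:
Function('L')(A, N) = Mul(7, Pow(Add(-5, Pow(A, 2)), -1)) (Function('L')(A, N) = Mul(7, Pow(Add(-5, Mul(A, A)), -1)) = Mul(7, Pow(Add(-5, Pow(A, 2)), -1)))
Function('m')(x) = 12
Function('r')(b, u) = -54 (Function('r')(b, u) = Mul(3, -18) = -54)
Add(Add(-249, Function('r')(Function('m')(Function('L')(Pow(Add(U, 5), Rational(1, 2)), -5)), 14)), 89) = Add(Add(-249, -54), 89) = Add(-303, 89) = -214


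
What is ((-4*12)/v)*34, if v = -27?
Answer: 544/9 ≈ 60.444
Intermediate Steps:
((-4*12)/v)*34 = ((-4*12)/(-27))*34 = -1/27*(-48)*34 = (16/9)*34 = 544/9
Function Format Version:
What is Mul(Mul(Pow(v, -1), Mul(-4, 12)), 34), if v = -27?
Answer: Rational(544, 9) ≈ 60.444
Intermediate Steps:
Mul(Mul(Pow(v, -1), Mul(-4, 12)), 34) = Mul(Mul(Pow(-27, -1), Mul(-4, 12)), 34) = Mul(Mul(Rational(-1, 27), -48), 34) = Mul(Rational(16, 9), 34) = Rational(544, 9)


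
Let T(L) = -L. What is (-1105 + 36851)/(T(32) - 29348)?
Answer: -17873/14690 ≈ -1.2167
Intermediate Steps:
(-1105 + 36851)/(T(32) - 29348) = (-1105 + 36851)/(-1*32 - 29348) = 35746/(-32 - 29348) = 35746/(-29380) = 35746*(-1/29380) = -17873/14690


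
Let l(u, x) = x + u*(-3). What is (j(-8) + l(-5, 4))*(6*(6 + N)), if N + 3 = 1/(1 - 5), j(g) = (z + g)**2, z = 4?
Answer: 1155/2 ≈ 577.50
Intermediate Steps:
l(u, x) = x - 3*u
j(g) = (4 + g)**2
N = -13/4 (N = -3 + 1/(1 - 5) = -3 + 1/(-4) = -3 - 1/4 = -13/4 ≈ -3.2500)
(j(-8) + l(-5, 4))*(6*(6 + N)) = ((4 - 8)**2 + (4 - 3*(-5)))*(6*(6 - 13/4)) = ((-4)**2 + (4 + 15))*(6*(11/4)) = (16 + 19)*(33/2) = 35*(33/2) = 1155/2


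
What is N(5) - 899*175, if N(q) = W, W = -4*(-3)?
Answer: -157313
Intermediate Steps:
W = 12
N(q) = 12
N(5) - 899*175 = 12 - 899*175 = 12 - 157325 = -157313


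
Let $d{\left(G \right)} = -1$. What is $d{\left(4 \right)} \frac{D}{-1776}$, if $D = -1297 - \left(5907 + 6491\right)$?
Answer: $- \frac{4565}{592} \approx -7.7112$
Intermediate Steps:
$D = -13695$ ($D = -1297 - 12398 = -13695$)
$d{\left(4 \right)} \frac{D}{-1776} = - \frac{-13695}{-1776} = - \frac{\left(-13695\right) \left(-1\right)}{1776} = \left(-1\right) \frac{4565}{592} = - \frac{4565}{592}$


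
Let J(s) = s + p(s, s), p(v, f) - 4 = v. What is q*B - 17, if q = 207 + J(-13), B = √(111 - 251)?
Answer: -17 + 370*I*√35 ≈ -17.0 + 2188.9*I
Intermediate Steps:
B = 2*I*√35 (B = √(-140) = 2*I*√35 ≈ 11.832*I)
p(v, f) = 4 + v
J(s) = 4 + 2*s (J(s) = s + (4 + s) = 4 + 2*s)
q = 185 (q = 207 + (4 + 2*(-13)) = 207 + (4 - 26) = 207 - 22 = 185)
q*B - 17 = 185*(2*I*√35) - 17 = 370*I*√35 - 17 = -17 + 370*I*√35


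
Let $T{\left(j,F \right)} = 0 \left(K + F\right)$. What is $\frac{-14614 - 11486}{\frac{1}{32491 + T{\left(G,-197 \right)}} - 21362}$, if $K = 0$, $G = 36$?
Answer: $\frac{848015100}{694072741} \approx 1.2218$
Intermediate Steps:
$T{\left(j,F \right)} = 0$ ($T{\left(j,F \right)} = 0 \left(0 + F\right) = 0 F = 0$)
$\frac{-14614 - 11486}{\frac{1}{32491 + T{\left(G,-197 \right)}} - 21362} = \frac{-14614 - 11486}{\frac{1}{32491 + 0} - 21362} = - \frac{26100}{\frac{1}{32491} - 21362} = - \frac{26100}{- \frac{694072741}{32491}} = \left(-26100\right) \left(- \frac{32491}{694072741}\right) = \frac{848015100}{694072741}$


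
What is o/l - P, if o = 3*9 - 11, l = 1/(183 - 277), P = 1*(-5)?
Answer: -1499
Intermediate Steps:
P = -5
l = -1/94 (l = 1/(-94) = -1/94 ≈ -0.010638)
o = 16 (o = 27 - 11 = 16)
o/l - P = 16/(-1/94) - 1*(-5) = 16*(-94) + 5 = -1504 + 5 = -1499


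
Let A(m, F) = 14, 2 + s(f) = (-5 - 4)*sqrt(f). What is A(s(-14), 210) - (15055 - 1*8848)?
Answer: -6193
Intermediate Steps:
s(f) = -2 - 9*sqrt(f) (s(f) = -2 + (-5 - 4)*sqrt(f) = -2 - 9*sqrt(f))
A(s(-14), 210) - (15055 - 1*8848) = 14 - (15055 - 1*8848) = 14 - (15055 - 8848) = 14 - 1*6207 = 14 - 6207 = -6193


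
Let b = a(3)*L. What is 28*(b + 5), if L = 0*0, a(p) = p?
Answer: 140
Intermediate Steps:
L = 0
b = 0 (b = 3*0 = 0)
28*(b + 5) = 28*(0 + 5) = 28*5 = 140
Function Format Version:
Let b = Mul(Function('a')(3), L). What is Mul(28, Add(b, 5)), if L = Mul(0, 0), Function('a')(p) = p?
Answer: 140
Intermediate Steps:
L = 0
b = 0 (b = Mul(3, 0) = 0)
Mul(28, Add(b, 5)) = Mul(28, Add(0, 5)) = Mul(28, 5) = 140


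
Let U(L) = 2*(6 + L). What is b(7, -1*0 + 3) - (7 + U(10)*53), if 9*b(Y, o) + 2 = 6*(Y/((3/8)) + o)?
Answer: -15199/9 ≈ -1688.8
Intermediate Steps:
U(L) = 12 + 2*L
b(Y, o) = -2/9 + 2*o/3 + 16*Y/9 (b(Y, o) = -2/9 + (6*(Y/((3/8)) + o))/9 = -2/9 + (6*(Y/((3*(⅛))) + o))/9 = -2/9 + (6*(Y/(3/8) + o))/9 = -2/9 + (6*(Y*(8/3) + o))/9 = -2/9 + (6*(8*Y/3 + o))/9 = -2/9 + (6*(o + 8*Y/3))/9 = -2/9 + (6*o + 16*Y)/9 = -2/9 + (2*o/3 + 16*Y/9) = -2/9 + 2*o/3 + 16*Y/9)
b(7, -1*0 + 3) - (7 + U(10)*53) = (-2/9 + 2*(-1*0 + 3)/3 + (16/9)*7) - (7 + (12 + 2*10)*53) = (-2/9 + 2*(0 + 3)/3 + 112/9) - (7 + (12 + 20)*53) = (-2/9 + (⅔)*3 + 112/9) - (7 + 32*53) = (-2/9 + 2 + 112/9) - (7 + 1696) = 128/9 - 1*1703 = 128/9 - 1703 = -15199/9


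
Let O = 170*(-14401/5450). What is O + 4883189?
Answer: 2661093188/545 ≈ 4.8827e+6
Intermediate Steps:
O = -244817/545 (O = 170*(-14401*1/5450) = 170*(-14401/5450) = -244817/545 ≈ -449.21)
O + 4883189 = -244817/545 + 4883189 = 2661093188/545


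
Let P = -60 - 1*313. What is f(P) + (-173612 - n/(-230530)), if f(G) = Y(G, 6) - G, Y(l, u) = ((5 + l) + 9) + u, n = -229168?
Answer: -20009196464/115265 ≈ -1.7359e+5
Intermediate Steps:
Y(l, u) = 14 + l + u (Y(l, u) = (14 + l) + u = 14 + l + u)
P = -373 (P = -60 - 313 = -373)
f(G) = 20 (f(G) = (14 + G + 6) - G = (20 + G) - G = 20)
f(P) + (-173612 - n/(-230530)) = 20 + (-173612 - (-229168)/(-230530)) = 20 + (-173612 - (-229168)*(-1)/230530) = 20 + (-173612 - 1*114584/115265) = 20 + (-173612 - 114584/115265) = 20 - 20011501764/115265 = -20009196464/115265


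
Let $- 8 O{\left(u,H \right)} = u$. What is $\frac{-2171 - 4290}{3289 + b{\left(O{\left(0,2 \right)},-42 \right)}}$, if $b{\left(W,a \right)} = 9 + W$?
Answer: $- \frac{6461}{3298} \approx -1.9591$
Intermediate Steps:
$O{\left(u,H \right)} = - \frac{u}{8}$
$\frac{-2171 - 4290}{3289 + b{\left(O{\left(0,2 \right)},-42 \right)}} = \frac{-2171 - 4290}{3289 + \left(9 - 0\right)} = \frac{-2171 - 4290}{3289 + \left(9 + 0\right)} = - \frac{6461}{3289 + 9} = - \frac{6461}{3298}$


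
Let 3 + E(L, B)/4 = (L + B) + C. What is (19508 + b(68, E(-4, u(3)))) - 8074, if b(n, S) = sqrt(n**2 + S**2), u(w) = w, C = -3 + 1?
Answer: 11434 + 20*sqrt(13) ≈ 11506.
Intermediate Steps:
C = -2
E(L, B) = -20 + 4*B + 4*L (E(L, B) = -12 + 4*((L + B) - 2) = -12 + 4*((B + L) - 2) = -12 + 4*(-2 + B + L) = -12 + (-8 + 4*B + 4*L) = -20 + 4*B + 4*L)
b(n, S) = sqrt(S**2 + n**2)
(19508 + b(68, E(-4, u(3)))) - 8074 = (19508 + sqrt((-20 + 4*3 + 4*(-4))**2 + 68**2)) - 8074 = (19508 + sqrt((-20 + 12 - 16)**2 + 4624)) - 8074 = (19508 + sqrt((-24)**2 + 4624)) - 8074 = (19508 + sqrt(576 + 4624)) - 8074 = (19508 + sqrt(5200)) - 8074 = (19508 + 20*sqrt(13)) - 8074 = 11434 + 20*sqrt(13)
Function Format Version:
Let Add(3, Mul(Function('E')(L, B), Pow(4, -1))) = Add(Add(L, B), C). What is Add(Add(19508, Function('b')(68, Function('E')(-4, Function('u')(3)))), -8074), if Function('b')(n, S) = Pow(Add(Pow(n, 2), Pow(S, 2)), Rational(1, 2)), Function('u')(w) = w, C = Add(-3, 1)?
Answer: Add(11434, Mul(20, Pow(13, Rational(1, 2)))) ≈ 11506.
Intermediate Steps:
C = -2
Function('E')(L, B) = Add(-20, Mul(4, B), Mul(4, L)) (Function('E')(L, B) = Add(-12, Mul(4, Add(Add(L, B), -2))) = Add(-12, Mul(4, Add(Add(B, L), -2))) = Add(-12, Mul(4, Add(-2, B, L))) = Add(-12, Add(-8, Mul(4, B), Mul(4, L))) = Add(-20, Mul(4, B), Mul(4, L)))
Function('b')(n, S) = Pow(Add(Pow(S, 2), Pow(n, 2)), Rational(1, 2))
Add(Add(19508, Function('b')(68, Function('E')(-4, Function('u')(3)))), -8074) = Add(Add(19508, Pow(Add(Pow(Add(-20, Mul(4, 3), Mul(4, -4)), 2), Pow(68, 2)), Rational(1, 2))), -8074) = Add(Add(19508, Pow(Add(Pow(Add(-20, 12, -16), 2), 4624), Rational(1, 2))), -8074) = Add(Add(19508, Pow(Add(Pow(-24, 2), 4624), Rational(1, 2))), -8074) = Add(Add(19508, Pow(Add(576, 4624), Rational(1, 2))), -8074) = Add(Add(19508, Pow(5200, Rational(1, 2))), -8074) = Add(Add(19508, Mul(20, Pow(13, Rational(1, 2)))), -8074) = Add(11434, Mul(20, Pow(13, Rational(1, 2))))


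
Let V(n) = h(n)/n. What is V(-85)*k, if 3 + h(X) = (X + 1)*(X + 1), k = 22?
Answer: -155166/85 ≈ -1825.5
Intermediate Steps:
h(X) = -3 + (1 + X)² (h(X) = -3 + (X + 1)*(X + 1) = -3 + (1 + X)*(1 + X) = -3 + (1 + X)²)
V(n) = (-3 + (1 + n)²)/n
V(-85)*k = ((-3 + (1 - 85)²)/(-85))*22 = -(-3 + (-84)²)/85*22 = -(-3 + 7056)/85*22 = -1/85*7053*22 = -7053/85*22 = -155166/85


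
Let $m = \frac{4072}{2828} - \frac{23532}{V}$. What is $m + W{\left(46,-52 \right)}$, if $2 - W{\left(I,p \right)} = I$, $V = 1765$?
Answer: $- \frac{69745974}{1247855} \approx -55.893$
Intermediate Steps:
$W{\left(I,p \right)} = 2 - I$
$m = - \frac{14840354}{1247855}$ ($m = \frac{4072}{2828} - \frac{23532}{1765} = 4072 \cdot \frac{1}{2828} - \frac{23532}{1765} = \frac{1018}{707} - \frac{23532}{1765} = - \frac{14840354}{1247855} \approx -11.893$)
$m + W{\left(46,-52 \right)} = - \frac{14840354}{1247855} + \left(2 - 46\right) = - \frac{14840354}{1247855} - 44 = - \frac{69745974}{1247855}$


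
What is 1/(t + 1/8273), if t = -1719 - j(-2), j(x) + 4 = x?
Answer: -8273/14171648 ≈ -0.00058377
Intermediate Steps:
j(x) = -4 + x
t = -1713 (t = -1719 - (-4 - 2) = -1719 - 1*(-6) = -1719 + 6 = -1713)
1/(t + 1/8273) = 1/(-1713 + 1/8273) = 1/(-14171648/8273) = -8273/14171648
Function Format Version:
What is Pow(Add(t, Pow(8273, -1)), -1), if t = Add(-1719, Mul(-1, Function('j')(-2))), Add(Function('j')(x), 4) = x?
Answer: Rational(-8273, 14171648) ≈ -0.00058377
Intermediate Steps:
Function('j')(x) = Add(-4, x)
t = -1713 (t = Add(-1719, Mul(-1, Add(-4, -2))) = Add(-1719, Mul(-1, -6)) = Add(-1719, 6) = -1713)
Pow(Add(t, Pow(8273, -1)), -1) = Pow(Add(-1713, Pow(8273, -1)), -1) = Pow(Add(-1713, Rational(1, 8273)), -1) = Pow(Rational(-14171648, 8273), -1) = Rational(-8273, 14171648)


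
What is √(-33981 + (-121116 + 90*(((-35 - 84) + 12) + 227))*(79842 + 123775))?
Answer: 3*I*√2495805217 ≈ 1.4987e+5*I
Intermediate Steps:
√(-33981 + (-121116 + 90*(((-35 - 84) + 12) + 227))*(79842 + 123775)) = √(-33981 + (-121116 + 90*((-119 + 12) + 227))*203617) = √(-33981 + (-121116 + 90*(-107 + 227))*203617) = √(-33981 + (-121116 + 90*120)*203617) = √(-33981 + (-121116 + 10800)*203617) = √(-33981 - 110316*203617) = √(-33981 - 22462212972) = √(-22462246953) = 3*I*√2495805217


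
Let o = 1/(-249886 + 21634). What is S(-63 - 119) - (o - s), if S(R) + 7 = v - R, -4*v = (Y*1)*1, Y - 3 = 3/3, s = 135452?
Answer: 30956905753/228252 ≈ 1.3563e+5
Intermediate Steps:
Y = 4 (Y = 3 + 3/3 = 3 + 3*(⅓) = 3 + 1 = 4)
o = -1/228252 (o = 1/(-228252) = -1/228252 ≈ -4.3811e-6)
v = -1 (v = -4*1/4 = -1 ≈ -1.0000)
S(R) = -8 - R (S(R) = -7 + (-1 - R) = -8 - R)
S(-63 - 119) - (o - s) = (-8 - (-63 - 119)) - (-1/228252 - 1*135452) = (-8 - 1*(-182)) - (-1/228252 - 135452) = (-8 + 182) - 1*(-30917189905/228252) = 174 + 30917189905/228252 = 30956905753/228252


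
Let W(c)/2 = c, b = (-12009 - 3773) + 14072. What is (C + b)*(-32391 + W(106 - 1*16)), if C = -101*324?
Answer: 1109153574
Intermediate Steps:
C = -32724
b = -1710 (b = -15782 + 14072 = -1710)
W(c) = 2*c
(C + b)*(-32391 + W(106 - 1*16)) = (-32724 - 1710)*(-32391 + 2*(106 - 1*16)) = -34434*(-32391 + 2*(106 - 16)) = -34434*(-32391 + 2*90) = -34434*(-32391 + 180) = -34434*(-32211) = 1109153574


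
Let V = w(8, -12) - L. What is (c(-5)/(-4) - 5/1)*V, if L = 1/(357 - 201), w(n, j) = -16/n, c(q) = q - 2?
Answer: 313/48 ≈ 6.5208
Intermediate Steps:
c(q) = -2 + q
L = 1/156 ≈ 0.0064103
V = -313/156 (V = -16/8 - 1*1/156 = -16*⅛ - 1/156 = -2 - 1/156 = -313/156 ≈ -2.0064)
(c(-5)/(-4) - 5/1)*V = ((-2 - 5)/(-4) - 5/1)*(-313/156) = (-7*(-¼) - 5*1)*(-313/156) = (7/4 - 5)*(-313/156) = -13/4*(-313/156) = 313/48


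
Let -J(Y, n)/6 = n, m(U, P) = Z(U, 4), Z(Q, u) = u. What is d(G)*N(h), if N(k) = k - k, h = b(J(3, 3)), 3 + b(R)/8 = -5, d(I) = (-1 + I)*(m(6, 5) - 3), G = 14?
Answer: 0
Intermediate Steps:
m(U, P) = 4
J(Y, n) = -6*n
d(I) = -1 + I (d(I) = (-1 + I)*(4 - 3) = (-1 + I)*1 = -1 + I)
b(R) = -64 (b(R) = -24 + 8*(-5) = -24 - 40 = -64)
h = -64
N(k) = 0
d(G)*N(h) = (-1 + 14)*0 = 13*0 = 0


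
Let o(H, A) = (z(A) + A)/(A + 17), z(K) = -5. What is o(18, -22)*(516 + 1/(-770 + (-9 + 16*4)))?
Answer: 9961353/3575 ≈ 2786.4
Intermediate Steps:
o(H, A) = (-5 + A)/(17 + A) (o(H, A) = (-5 + A)/(A + 17) = (-5 + A)/(17 + A))
o(18, -22)*(516 + 1/(-770 + (-9 + 16*4))) = ((-5 - 22)/(17 - 22))*(516 + 1/(-770 + (-9 + 16*4))) = (-27/(-5))*(516 + 1/(-770 + (-9 + 64))) = (-1/5*(-27))*(516 + 1/(-770 + 55)) = 27*(516 + 1/(-715))/5 = 27*(516 - 1/715)/5 = (27/5)*(368939/715) = 9961353/3575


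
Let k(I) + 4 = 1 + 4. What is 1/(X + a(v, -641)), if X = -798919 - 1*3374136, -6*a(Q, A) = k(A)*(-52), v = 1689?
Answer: -3/12519139 ≈ -2.3963e-7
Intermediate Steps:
k(I) = 1 (k(I) = -4 + (1 + 4) = -4 + 5 = 1)
a(Q, A) = 26/3 (a(Q, A) = -(-52)/6 = -⅙*(-52) = 26/3)
X = -4173055 (X = -798919 - 3374136 = -4173055)
1/(X + a(v, -641)) = 1/(-4173055 + 26/3) = 1/(-12519139/3) = -3/12519139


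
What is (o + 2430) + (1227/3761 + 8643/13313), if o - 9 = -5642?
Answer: -160325986805/50070193 ≈ -3202.0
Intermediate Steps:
o = -5633 (o = 9 - 5642 = -5633)
(o + 2430) + (1227/3761 + 8643/13313) = (-5633 + 2430) + (1227/3761 + 8643/13313) = -3203 + (1227*(1/3761) + 8643*(1/13313)) = -3203 + (1227/3761 + 8643/13313) = -3203 + 48841374/50070193 = -160325986805/50070193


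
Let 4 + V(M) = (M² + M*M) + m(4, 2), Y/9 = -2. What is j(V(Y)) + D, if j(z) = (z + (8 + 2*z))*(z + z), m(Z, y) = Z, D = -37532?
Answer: 2492260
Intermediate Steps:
Y = -18 (Y = 9*(-2) = -18)
V(M) = 2*M² (V(M) = -4 + ((M² + M*M) + 4) = -4 + ((M² + M²) + 4) = -4 + (2*M² + 4) = -4 + (4 + 2*M²) = 2*M²)
j(z) = 2*z*(8 + 3*z) (j(z) = (8 + 3*z)*(2*z) = 2*z*(8 + 3*z))
j(V(Y)) + D = 2*(2*(-18)²)*(8 + 3*(2*(-18)²)) - 37532 = 2*(2*324)*(8 + 3*(2*324)) - 37532 = 2*648*(8 + 3*648) - 37532 = 2*648*(8 + 1944) - 37532 = 2*648*1952 - 37532 = 2529792 - 37532 = 2492260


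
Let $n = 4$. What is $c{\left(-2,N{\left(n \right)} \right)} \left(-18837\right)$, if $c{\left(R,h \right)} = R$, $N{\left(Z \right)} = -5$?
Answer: $37674$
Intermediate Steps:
$c{\left(-2,N{\left(n \right)} \right)} \left(-18837\right) = \left(-2\right) \left(-18837\right) = 37674$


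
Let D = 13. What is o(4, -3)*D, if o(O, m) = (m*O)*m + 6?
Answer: 546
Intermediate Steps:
o(O, m) = 6 + O*m² (o(O, m) = (O*m)*m + 6 = O*m² + 6 = 6 + O*m²)
o(4, -3)*D = (6 + 4*(-3)²)*13 = (6 + 4*9)*13 = (6 + 36)*13 = 42*13 = 546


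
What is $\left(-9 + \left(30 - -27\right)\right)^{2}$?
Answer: $2304$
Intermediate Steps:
$\left(-9 + \left(30 - -27\right)\right)^{2} = \left(-9 + \left(30 + 27\right)\right)^{2} = \left(-9 + 57\right)^{2} = 48^{2} = 2304$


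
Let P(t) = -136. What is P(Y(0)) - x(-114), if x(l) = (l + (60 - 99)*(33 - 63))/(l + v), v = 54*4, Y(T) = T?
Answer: -2488/17 ≈ -146.35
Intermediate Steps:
v = 216
x(l) = (1170 + l)/(216 + l) (x(l) = (l + (60 - 99)*(33 - 63))/(l + 216) = (l - 39*(-30))/(216 + l) = (l + 1170)/(216 + l) = (1170 + l)/(216 + l))
P(Y(0)) - x(-114) = -136 - (1170 - 114)/(216 - 114) = -136 - 1056/102 = -136 - 1*176/17 = -136 - 176/17 = -2488/17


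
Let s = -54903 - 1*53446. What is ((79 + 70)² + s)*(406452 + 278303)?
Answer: -58990273740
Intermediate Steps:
s = -108349 (s = -54903 - 53446 = -108349)
((79 + 70)² + s)*(406452 + 278303) = ((79 + 70)² - 108349)*(406452 + 278303) = (149² - 108349)*684755 = (22201 - 108349)*684755 = -86148*684755 = -58990273740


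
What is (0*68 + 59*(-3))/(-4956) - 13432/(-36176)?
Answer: 3681/9044 ≈ 0.40701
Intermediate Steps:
(0*68 + 59*(-3))/(-4956) - 13432/(-36176) = (0 - 177)*(-1/4956) - 13432*(-1/36176) = -177*(-1/4956) + 1679/4522 = 1/28 + 1679/4522 = 3681/9044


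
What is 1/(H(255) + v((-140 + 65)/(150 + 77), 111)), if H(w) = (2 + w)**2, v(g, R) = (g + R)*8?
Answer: 227/15194099 ≈ 1.4940e-5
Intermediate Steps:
v(g, R) = 8*R + 8*g (v(g, R) = (R + g)*8 = 8*R + 8*g)
1/(H(255) + v((-140 + 65)/(150 + 77), 111)) = 1/((2 + 255)**2 + (8*111 + 8*((-140 + 65)/(150 + 77)))) = 1/(257**2 + (888 + 8*(-75/227))) = 1/(66049 + (888 + 8*(-75*1/227))) = 1/(66049 + (888 + 8*(-75/227))) = 1/(66049 + (888 - 600/227)) = 1/(66049 + 200976/227) = 1/(15194099/227) = 227/15194099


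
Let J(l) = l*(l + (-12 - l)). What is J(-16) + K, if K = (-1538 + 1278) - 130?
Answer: -198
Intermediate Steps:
J(l) = -12*l (J(l) = l*(-12) = -12*l)
K = -390 (K = -260 - 130 = -390)
J(-16) + K = -12*(-16) - 390 = 192 - 390 = -198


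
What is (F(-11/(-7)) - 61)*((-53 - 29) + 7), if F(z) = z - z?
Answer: 4575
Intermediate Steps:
F(z) = 0
(F(-11/(-7)) - 61)*((-53 - 29) + 7) = (0 - 61)*((-53 - 29) + 7) = -61*(-82 + 7) = -61*(-75) = 4575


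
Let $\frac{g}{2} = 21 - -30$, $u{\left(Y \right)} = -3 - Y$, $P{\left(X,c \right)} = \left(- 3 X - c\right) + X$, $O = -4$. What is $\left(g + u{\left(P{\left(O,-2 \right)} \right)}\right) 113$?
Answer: $10057$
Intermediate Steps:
$P{\left(X,c \right)} = - c - 2 X$ ($P{\left(X,c \right)} = \left(- c - 3 X\right) + X = - c - 2 X$)
$g = 102$ ($g = 2 \left(21 - -30\right) = 2 \left(21 + 30\right) = 2 \cdot 51 = 102$)
$\left(g + u{\left(P{\left(O,-2 \right)} \right)}\right) 113 = \left(102 - \left(3 + 2 + 8\right)\right) 113 = \left(102 - 13\right) 113 = 89 \cdot 113 = 10057$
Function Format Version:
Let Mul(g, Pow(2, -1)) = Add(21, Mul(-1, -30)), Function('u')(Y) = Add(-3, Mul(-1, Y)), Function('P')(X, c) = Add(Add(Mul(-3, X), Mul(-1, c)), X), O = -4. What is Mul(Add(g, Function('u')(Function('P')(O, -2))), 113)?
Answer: 10057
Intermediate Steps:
Function('P')(X, c) = Add(Mul(-1, c), Mul(-2, X)) (Function('P')(X, c) = Add(Add(Mul(-1, c), Mul(-3, X)), X) = Add(Mul(-1, c), Mul(-2, X)))
g = 102 (g = Mul(2, Add(21, Mul(-1, -30))) = Mul(2, Add(21, 30)) = Mul(2, 51) = 102)
Mul(Add(g, Function('u')(Function('P')(O, -2))), 113) = Mul(Add(102, Add(-3, Mul(-1, Add(Mul(-1, -2), Mul(-2, -4))))), 113) = Mul(Add(102, Add(-3, Mul(-1, Add(2, 8)))), 113) = Mul(Add(102, Add(-3, Mul(-1, 10))), 113) = Mul(Add(102, Add(-3, -10)), 113) = Mul(Add(102, -13), 113) = Mul(89, 113) = 10057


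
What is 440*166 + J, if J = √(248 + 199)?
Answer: 73040 + √447 ≈ 73061.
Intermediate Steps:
J = √447 ≈ 21.142
440*166 + J = 440*166 + √447 = 73040 + √447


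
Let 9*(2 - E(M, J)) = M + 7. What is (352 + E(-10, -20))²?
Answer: 1129969/9 ≈ 1.2555e+5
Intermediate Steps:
E(M, J) = 11/9 - M/9 (E(M, J) = 2 - (M + 7)/9 = 2 - (7 + M)/9 = 2 + (-7/9 - M/9) = 11/9 - M/9)
(352 + E(-10, -20))² = (352 + (11/9 - ⅑*(-10)))² = (352 + (11/9 + 10/9))² = (352 + 7/3)² = (1063/3)² = 1129969/9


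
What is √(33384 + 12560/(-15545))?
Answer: 2*√80669490374/3109 ≈ 182.71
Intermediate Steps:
√(33384 + 12560/(-15545)) = √(33384 + 12560*(-1/15545)) = √(33384 - 2512/3109) = √(103788344/3109) = 2*√80669490374/3109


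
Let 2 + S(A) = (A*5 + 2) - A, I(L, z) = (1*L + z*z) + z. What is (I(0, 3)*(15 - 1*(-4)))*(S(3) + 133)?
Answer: 33060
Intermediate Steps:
I(L, z) = L + z + z² (I(L, z) = (L + z²) + z = L + z + z²)
S(A) = 4*A (S(A) = -2 + ((A*5 + 2) - A) = -2 + ((5*A + 2) - A) = -2 + ((2 + 5*A) - A) = -2 + (2 + 4*A) = 4*A)
(I(0, 3)*(15 - 1*(-4)))*(S(3) + 133) = ((0 + 3 + 3²)*(15 - 1*(-4)))*(4*3 + 133) = ((0 + 3 + 9)*(15 + 4))*(12 + 133) = (12*19)*145 = 228*145 = 33060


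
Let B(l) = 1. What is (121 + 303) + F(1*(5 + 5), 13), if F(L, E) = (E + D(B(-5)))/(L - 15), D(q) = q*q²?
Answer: 2106/5 ≈ 421.20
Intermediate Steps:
D(q) = q³
F(L, E) = (1 + E)/(-15 + L) (F(L, E) = (E + 1³)/(L - 15) = (E + 1)/(-15 + L) = (1 + E)/(-15 + L))
(121 + 303) + F(1*(5 + 5), 13) = (121 + 303) + (1 + 13)/(-15 + 1*(5 + 5)) = 424 + 14/(-15 + 1*10) = 424 + 14/(-15 + 10) = 424 + 14/(-5) = 424 - ⅕*14 = 424 - 14/5 = 2106/5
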